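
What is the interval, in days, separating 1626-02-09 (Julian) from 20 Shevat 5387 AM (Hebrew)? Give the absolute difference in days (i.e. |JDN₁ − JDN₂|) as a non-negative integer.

JDN of the first date = 2314994.
JDN of the second date = 2315346.
|2315346 − 2314994| = 352.

352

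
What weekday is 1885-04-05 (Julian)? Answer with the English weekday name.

Friday

This is JDN 2409649 (17 April 1885 Gregorian).
Since JDN mod 7 = 4 (0 = Monday), the day is Friday.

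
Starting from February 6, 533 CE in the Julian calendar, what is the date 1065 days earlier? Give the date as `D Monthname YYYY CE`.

9 March 530 CE

Counting 1065 days back from JDN 1915773 reaches JDN 1914708, which is 9 March 530 CE.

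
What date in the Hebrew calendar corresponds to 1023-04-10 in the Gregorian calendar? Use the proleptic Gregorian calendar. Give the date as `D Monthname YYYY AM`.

Both dates share Julian Day Number 2094802; in the Hebrew calendar that is 10 Nisan 4783 AM.

10 Nisan 4783 AM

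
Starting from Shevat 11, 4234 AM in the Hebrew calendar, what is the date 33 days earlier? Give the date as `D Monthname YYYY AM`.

The starting date is JDN 1894201; 1894201 − 33 = 1894168.
JDN 1894168 corresponds to 7 Tevet 4234 AM.

7 Tevet 4234 AM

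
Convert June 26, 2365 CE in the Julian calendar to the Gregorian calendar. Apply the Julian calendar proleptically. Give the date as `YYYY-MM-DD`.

2365-07-12

For dates in this range the Gregorian date is 16 days ahead of the Julian.
26 June 2365 Julian + 16 days → 12 July 2365 Gregorian.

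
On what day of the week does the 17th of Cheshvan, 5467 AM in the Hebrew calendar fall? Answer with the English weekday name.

Monday

This is JDN 2344461 (25 October 1706 Gregorian).
2344461 ≡ 0 (mod 7); counting from Monday = 0 gives Monday.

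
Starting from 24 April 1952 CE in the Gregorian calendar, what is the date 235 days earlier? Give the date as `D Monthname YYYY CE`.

2 September 1951 CE

The starting date is JDN 2434127; 2434127 − 235 = 2433892.
JDN 2433892 corresponds to 2 September 1951 CE.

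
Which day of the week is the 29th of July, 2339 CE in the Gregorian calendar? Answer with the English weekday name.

Since JDN mod 7 = 5 (0 = Monday), the day is Saturday.

Saturday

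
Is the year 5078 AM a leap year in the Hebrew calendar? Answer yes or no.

no

Hebrew year 5078 is year 5 of its 19-year Metonic cycle; leap years are at positions 3, 6, 8, 11, 14, 17, 19, so it is a common year (12 months).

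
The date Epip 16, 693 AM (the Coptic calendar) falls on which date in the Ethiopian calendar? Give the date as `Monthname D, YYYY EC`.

Hamle 16, 969 EC

The source date corresponds to 15 July 977 in the proleptic Gregorian calendar (JDN 2078098).
That day falls on 16 Hamle 969 EC in the Ethiopian calendar.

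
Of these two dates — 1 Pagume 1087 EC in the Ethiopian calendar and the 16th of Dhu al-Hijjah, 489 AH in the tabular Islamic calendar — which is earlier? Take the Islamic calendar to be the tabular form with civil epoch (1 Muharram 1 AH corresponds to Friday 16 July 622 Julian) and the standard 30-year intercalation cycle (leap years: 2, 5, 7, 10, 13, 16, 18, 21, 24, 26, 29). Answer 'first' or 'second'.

First date → JDN 2121242; second date → JDN 2121711.
JDN 2121242 < JDN 2121711, so the first date is earlier.

first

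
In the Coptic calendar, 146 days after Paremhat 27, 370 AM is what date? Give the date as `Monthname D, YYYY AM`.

Mesori 23, 370 AM

The starting date is JDN 1960013; 1960013 + 146 = 1960159.
JDN 1960159 corresponds to Mesori 23, 370 AM.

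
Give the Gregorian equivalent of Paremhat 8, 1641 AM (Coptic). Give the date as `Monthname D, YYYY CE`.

March 17, 1925 CE

Both dates share Julian Day Number 2424227; in the Gregorian calendar that is 17 March 1925 CE.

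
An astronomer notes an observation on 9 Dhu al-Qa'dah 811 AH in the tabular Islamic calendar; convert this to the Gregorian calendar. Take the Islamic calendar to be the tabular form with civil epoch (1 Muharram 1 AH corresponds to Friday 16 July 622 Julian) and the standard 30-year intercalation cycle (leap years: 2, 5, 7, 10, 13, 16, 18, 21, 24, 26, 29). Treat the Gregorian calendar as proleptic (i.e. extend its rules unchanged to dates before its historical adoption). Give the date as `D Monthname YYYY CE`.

4 April 1409 CE

Both dates share Julian Day Number 2235780; in the Gregorian calendar that is 4 April 1409 CE.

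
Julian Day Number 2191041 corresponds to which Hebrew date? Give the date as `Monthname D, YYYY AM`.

The proleptic Gregorian equivalent of JDN 2191041 is 6 October 1286.
In the Hebrew calendar that day is Tishrei 9, 5047 AM.

Tishrei 9, 5047 AM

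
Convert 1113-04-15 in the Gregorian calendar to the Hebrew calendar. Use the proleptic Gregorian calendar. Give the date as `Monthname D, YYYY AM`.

Nisan 20, 4873 AM

Both dates share Julian Day Number 2127679; in the Hebrew calendar that is 20 Nisan 4873 AM.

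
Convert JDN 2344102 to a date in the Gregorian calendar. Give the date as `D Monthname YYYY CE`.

31 October 1705 CE

Counting from JDN 2299161 = 15 Oct 1582 gives an offset of 44941 days.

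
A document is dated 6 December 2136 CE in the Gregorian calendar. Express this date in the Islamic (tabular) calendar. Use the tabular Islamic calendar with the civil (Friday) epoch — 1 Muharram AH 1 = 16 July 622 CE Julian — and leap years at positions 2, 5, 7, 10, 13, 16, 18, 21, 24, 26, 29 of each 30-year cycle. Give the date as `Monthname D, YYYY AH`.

Dhu al-Qa'dah 12, 1561 AH

Both dates share Julian Day Number 2501558; in the tabular Islamic calendar that is 12 Dhu al-Qa'dah 1561 AH.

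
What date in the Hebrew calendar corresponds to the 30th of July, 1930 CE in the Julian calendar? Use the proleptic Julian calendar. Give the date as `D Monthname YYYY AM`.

18 Av 5690 AM

The source date corresponds to 12 August 1930 in the Gregorian calendar (JDN 2426201).
That day falls on 18 Av 5690 AM in the Hebrew calendar.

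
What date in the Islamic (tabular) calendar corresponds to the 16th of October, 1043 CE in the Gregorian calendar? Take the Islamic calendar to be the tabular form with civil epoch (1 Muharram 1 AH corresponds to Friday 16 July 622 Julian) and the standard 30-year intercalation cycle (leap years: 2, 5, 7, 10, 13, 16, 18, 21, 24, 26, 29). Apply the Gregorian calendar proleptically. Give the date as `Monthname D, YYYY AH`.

Rabi' al-Awwal 3, 435 AH

Julian Day Number of the source date = 2102296.
Converting JDN 2102296 to the tabular Islamic calendar gives 3 Rabi' al-Awwal 435 AH.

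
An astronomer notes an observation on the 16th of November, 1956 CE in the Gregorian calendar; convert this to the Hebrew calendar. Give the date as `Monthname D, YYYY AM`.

Both dates share Julian Day Number 2435794; in the Hebrew calendar that is 12 Kislev 5717 AM.

Kislev 12, 5717 AM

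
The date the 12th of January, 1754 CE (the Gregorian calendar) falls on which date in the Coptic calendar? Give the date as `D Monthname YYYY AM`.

Both dates share Julian Day Number 2361707; in the Coptic calendar that is 6 Tobi 1470 AM.

6 Tobi 1470 AM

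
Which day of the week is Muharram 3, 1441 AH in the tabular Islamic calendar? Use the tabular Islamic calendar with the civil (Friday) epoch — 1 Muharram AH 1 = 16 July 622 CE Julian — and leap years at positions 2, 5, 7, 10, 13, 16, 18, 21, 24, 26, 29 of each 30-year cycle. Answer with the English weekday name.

Equivalently 3 September 2019 Gregorian, JDN 2458730.
JDN 2458730 mod 7 = 1, and JDN 0 was a Monday, so this is a Tuesday.

Tuesday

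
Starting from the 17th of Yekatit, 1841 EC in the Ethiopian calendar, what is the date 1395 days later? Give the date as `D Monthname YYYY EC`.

The starting date is JDN 2396447; 2396447 + 1395 = 2397842.
JDN 2397842 corresponds to 11 Tahsas 1845 EC.

11 Tahsas 1845 EC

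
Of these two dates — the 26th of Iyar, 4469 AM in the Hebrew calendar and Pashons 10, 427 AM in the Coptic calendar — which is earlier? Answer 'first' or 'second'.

The two dates have Julian Day Numbers 1980150 and 1980875 respectively.
Since 1980150 < 1980875, the first date comes first.

first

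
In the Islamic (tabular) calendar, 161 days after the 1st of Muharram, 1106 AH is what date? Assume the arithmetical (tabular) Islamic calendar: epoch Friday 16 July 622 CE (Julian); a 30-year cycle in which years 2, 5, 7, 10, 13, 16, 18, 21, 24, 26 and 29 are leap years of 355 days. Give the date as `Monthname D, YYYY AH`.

JDN of the 1st of Muharram, 1106 AH = 2340015.
2340015 + 161 = 2340176.
JDN 2340176 in the tabular Islamic calendar is Jumada al-Thani 14, 1106 AH.

Jumada al-Thani 14, 1106 AH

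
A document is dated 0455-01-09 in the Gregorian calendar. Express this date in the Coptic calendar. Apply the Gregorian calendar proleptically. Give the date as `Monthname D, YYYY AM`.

Both dates share Julian Day Number 1887254; in the Coptic calendar that is 13 Tobi 171 AM.

Tobi 13, 171 AM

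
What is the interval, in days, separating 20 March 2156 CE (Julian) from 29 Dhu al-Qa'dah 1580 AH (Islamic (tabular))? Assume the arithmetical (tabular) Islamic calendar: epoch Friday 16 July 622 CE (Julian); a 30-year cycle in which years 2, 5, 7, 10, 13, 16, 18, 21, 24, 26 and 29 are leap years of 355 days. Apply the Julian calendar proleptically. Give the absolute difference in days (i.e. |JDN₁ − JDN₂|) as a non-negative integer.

First date → JDN 2508616; second date → JDN 2508308.
The interval is |2508616 − 2508308| = 308 days.

308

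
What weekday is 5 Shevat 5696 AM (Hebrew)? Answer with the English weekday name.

Wednesday

This is JDN 2428197 (29 January 1936 Gregorian).
2428197 ≡ 2 (mod 7); counting from Monday = 0 gives Wednesday.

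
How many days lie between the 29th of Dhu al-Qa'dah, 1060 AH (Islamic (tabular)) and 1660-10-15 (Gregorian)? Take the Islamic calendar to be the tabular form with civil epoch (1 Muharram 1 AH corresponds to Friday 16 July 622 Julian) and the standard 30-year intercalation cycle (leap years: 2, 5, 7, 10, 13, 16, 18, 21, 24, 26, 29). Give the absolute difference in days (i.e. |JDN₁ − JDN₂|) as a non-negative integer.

3614

First date → JDN 2324037; second date → JDN 2327651.
The interval is |2324037 − 2327651| = 3614 days.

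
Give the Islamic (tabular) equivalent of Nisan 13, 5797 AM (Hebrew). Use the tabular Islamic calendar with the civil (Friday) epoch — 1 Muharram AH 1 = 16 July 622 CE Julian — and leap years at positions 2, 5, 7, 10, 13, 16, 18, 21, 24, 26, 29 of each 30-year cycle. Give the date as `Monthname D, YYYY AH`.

Julian Day Number of the source date = 2465147.
Converting JDN 2465147 to the tabular Islamic calendar gives 11 Safar 1459 AH.

Safar 11, 1459 AH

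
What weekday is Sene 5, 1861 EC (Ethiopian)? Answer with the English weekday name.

In the Gregorian calendar this is 11 June 1869 (JDN 2403860).
Since JDN mod 7 = 4 (0 = Monday), the day is Friday.

Friday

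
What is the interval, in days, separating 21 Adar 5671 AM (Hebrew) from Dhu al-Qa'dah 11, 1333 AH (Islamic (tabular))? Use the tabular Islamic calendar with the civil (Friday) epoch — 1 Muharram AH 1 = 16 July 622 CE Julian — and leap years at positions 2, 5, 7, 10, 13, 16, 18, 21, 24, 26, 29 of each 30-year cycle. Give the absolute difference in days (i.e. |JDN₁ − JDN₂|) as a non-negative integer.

1644

First date → JDN 2419117; second date → JDN 2420761.
The interval is |2419117 − 2420761| = 1644 days.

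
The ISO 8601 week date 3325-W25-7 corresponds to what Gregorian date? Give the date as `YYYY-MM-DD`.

3325-06-24

ISO week 1 of 3325 is the week containing the first Thursday of 3325.
Week 25, day 7 (Sunday) lands on 3325-06-24.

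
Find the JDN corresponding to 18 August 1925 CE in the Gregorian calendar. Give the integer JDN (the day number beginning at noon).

JDN 2299161 is 15 October 1582 CE (Gregorian); the target day is +125220 days from there, so JDN = 2424381.

2424381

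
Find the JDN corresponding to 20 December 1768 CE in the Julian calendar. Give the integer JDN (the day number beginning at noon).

In the Gregorian calendar the same day is 31 December 1768.
JDN 2451545 is 1 January 2000 CE (Gregorian); the target day is −84371 days from there, so JDN = 2367174.

2367174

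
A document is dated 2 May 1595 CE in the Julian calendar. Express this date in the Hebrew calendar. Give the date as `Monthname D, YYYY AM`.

Sivan 4, 5355 AM

Julian Day Number of the source date = 2303753.
Converting JDN 2303753 to the Hebrew calendar gives 4 Sivan 5355 AM.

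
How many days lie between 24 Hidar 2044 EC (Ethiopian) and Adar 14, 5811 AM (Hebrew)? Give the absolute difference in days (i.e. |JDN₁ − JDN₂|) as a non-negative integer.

281

JDN of the first date = 2470510.
JDN of the second date = 2470229.
|2470229 − 2470510| = 281.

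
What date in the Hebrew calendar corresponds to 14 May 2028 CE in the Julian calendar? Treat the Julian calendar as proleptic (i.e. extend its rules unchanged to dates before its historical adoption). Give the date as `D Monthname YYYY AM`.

Julian Day Number of the source date = 2461919.
Converting JDN 2461919 to the Hebrew calendar gives 2 Sivan 5788 AM.

2 Sivan 5788 AM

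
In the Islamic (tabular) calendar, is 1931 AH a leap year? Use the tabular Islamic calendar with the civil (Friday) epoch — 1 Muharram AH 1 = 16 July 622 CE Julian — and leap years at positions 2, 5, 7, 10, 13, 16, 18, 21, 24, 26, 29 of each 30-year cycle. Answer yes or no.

no

Year 1931 AH is year 11 of its 30-year cycle; leap positions are 2, 5, 7, 10, 13, 16, 18, 21, 24, 26, 29, so it is a common year (354 days).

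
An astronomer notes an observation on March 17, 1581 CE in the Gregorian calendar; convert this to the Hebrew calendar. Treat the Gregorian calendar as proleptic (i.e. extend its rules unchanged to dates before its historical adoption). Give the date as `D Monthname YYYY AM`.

3 Nisan 5341 AM

Julian Day Number of the source date = 2298584.
Converting JDN 2298584 to the Hebrew calendar gives 3 Nisan 5341 AM.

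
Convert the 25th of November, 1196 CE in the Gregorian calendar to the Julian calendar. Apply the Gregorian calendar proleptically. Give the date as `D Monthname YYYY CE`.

18 November 1196 CE

The Julian–Gregorian offset here is 7 days (Julian trailing).
25 November 1196 Gregorian − 7 days → 18 November 1196 Julian.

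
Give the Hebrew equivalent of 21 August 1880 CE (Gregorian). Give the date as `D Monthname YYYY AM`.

Both dates share Julian Day Number 2407949; in the Hebrew calendar that is 14 Elul 5640 AM.

14 Elul 5640 AM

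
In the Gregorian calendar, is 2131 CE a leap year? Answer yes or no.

2131 is not divisible by 4, so it is a common year.

no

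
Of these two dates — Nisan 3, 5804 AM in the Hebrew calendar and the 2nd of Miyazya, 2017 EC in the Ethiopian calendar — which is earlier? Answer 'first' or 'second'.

second

First date → JDN 2467706; second date → JDN 2460776.
JDN 2460776 < JDN 2467706, so the second date is earlier.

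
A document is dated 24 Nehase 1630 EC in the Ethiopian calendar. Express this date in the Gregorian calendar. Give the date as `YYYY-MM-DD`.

1638-08-27

Julian Day Number of the source date = 2319566.
Converting JDN 2319566 to the Gregorian calendar gives 27 August 1638 CE.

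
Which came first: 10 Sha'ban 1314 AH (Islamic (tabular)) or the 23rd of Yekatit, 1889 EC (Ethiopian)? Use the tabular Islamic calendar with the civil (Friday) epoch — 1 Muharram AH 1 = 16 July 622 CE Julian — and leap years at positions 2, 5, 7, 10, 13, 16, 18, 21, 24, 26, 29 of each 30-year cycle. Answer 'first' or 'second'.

The two dates have Julian Day Numbers 2413939 and 2413985 respectively.
Since 2413939 < 2413985, the first date comes first.

first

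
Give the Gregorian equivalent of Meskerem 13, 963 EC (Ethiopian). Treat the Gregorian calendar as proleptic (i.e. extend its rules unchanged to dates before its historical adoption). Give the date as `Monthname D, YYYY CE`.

Both dates share Julian Day Number 2075603; in the Gregorian calendar that is 15 September 970 CE.

September 15, 970 CE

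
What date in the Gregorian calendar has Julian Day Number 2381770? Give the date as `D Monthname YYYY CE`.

Counting from JDN 2299161 = 15 Oct 1582 gives an offset of 82609 days.

18 December 1808 CE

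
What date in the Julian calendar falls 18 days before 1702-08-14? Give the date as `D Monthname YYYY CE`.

JDN of 1702-08-14 = 2342939.
2342939 − 18 = 2342921.
JDN 2342921 in the Julian calendar is 27 July 1702 CE.

27 July 1702 CE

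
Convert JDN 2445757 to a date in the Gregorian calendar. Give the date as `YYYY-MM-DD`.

1984-02-26

JDN 2451545 is 1 Jan 2000; 2445757 is −5788 days from there.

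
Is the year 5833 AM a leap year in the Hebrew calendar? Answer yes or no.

Hebrew year 5833 is year 19 of its 19-year Metonic cycle; leap years are at positions 3, 6, 8, 11, 14, 17, 19, so it is a leap year (13 months).

yes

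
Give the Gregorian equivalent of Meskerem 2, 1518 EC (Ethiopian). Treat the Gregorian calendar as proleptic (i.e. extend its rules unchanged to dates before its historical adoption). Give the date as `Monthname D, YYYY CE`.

Julian Day Number of the source date = 2278306.
Converting JDN 2278306 to the Gregorian calendar gives 9 September 1525 CE.

September 9, 1525 CE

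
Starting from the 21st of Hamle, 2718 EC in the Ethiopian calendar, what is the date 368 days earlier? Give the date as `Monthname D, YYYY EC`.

The starting date is JDN 2716925; 2716925 − 368 = 2716557.
JDN 2716557 corresponds to Hamle 18, 2717 EC.

Hamle 18, 2717 EC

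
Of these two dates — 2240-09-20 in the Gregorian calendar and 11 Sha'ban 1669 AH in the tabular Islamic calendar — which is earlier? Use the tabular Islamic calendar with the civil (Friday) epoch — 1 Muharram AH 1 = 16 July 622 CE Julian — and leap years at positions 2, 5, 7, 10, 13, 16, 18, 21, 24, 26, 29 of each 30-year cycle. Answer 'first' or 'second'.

first

The two dates have Julian Day Numbers 2539466 and 2539741 respectively.
Since 2539466 < 2539741, the first date comes first.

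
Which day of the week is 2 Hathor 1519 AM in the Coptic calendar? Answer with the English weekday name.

This is JDN 2379540 (10 November 1802 Gregorian).
Since JDN mod 7 = 2 (0 = Monday), the day is Wednesday.

Wednesday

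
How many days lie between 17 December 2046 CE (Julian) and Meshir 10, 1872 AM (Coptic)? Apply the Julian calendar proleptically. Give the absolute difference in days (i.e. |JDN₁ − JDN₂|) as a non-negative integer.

First date → JDN 2468710; second date → JDN 2508572.
The interval is |2468710 − 2508572| = 39862 days.

39862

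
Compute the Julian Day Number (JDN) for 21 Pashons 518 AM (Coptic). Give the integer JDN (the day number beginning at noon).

2014124

In the proleptic Gregorian calendar the same day is 20 May 802.
JDN 2299161 is 15 October 1582 CE (Gregorian); the target day is −285037 days from there, so JDN = 2014124.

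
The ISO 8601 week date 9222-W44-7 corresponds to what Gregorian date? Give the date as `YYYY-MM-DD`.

ISO week 1 of 9222 is the week containing the first Thursday of 9222.
Week 44, day 7 (Sunday) lands on 9222-11-06.

9222-11-06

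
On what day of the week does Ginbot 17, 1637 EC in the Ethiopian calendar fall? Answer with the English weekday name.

Monday

Equivalently 22 May 1645 Gregorian, JDN 2322026.
2322026 ≡ 0 (mod 7); counting from Monday = 0 gives Monday.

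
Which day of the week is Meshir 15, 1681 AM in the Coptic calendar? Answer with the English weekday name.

Monday

Equivalently 22 February 1965 Gregorian, JDN 2438814.
JDN 2438814 mod 7 = 0, and JDN 0 was a Monday, so this is a Monday.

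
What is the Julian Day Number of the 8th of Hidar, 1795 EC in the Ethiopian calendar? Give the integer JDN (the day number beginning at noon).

In the Gregorian calendar the same day is 16 November 1802.
JDN 2400001 is 17 November 1858 CE (Gregorian), MJD 0; the target day is −20455 days from there, so JDN = 2379546.

2379546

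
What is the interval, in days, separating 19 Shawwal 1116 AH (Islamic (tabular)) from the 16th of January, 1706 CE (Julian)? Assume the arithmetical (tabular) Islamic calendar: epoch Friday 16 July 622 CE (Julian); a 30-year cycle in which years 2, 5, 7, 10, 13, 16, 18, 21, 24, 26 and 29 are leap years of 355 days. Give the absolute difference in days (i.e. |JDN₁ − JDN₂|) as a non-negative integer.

347

First date → JDN 2343843; second date → JDN 2344190.
The interval is |2343843 − 2344190| = 347 days.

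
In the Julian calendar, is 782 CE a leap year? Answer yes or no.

no

782 mod 4 = 2, so it is a common year in the Julian calendar.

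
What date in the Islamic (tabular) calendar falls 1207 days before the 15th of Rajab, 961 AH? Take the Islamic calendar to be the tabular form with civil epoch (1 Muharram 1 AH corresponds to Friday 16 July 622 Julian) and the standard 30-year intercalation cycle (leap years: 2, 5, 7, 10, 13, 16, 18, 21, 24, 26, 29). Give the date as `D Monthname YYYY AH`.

The starting date is JDN 2288823; 2288823 − 1207 = 2287616.
JDN 2287616 corresponds to 18 Safar 958 AH.

18 Safar 958 AH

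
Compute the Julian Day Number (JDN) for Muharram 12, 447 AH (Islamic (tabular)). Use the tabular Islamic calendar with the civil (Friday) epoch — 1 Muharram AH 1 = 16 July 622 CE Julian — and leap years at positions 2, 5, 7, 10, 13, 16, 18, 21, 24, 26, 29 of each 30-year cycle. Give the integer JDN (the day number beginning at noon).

Equivalently 19 April 1055 (proleptic Gregorian).
JDN 2451545 is 1 January 2000 CE (Gregorian); the target day is −345046 days from there, so JDN = 2106499.

2106499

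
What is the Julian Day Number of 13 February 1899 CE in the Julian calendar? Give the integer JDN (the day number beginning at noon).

In the Gregorian calendar the same day is 25 February 1899.
JDN 2299161 is 15 October 1582 CE (Gregorian); the target day is +115550 days from there, so JDN = 2414711.

2414711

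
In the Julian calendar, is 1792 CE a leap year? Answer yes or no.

yes

1792 mod 4 = 0, so it is a leap year in the Julian calendar.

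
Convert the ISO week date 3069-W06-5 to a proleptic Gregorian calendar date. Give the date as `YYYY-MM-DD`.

ISO week 1 of 3069 is the week containing the first Thursday of 3069.
Week 6, day 5 (Friday) lands on 3069-02-12.

3069-02-12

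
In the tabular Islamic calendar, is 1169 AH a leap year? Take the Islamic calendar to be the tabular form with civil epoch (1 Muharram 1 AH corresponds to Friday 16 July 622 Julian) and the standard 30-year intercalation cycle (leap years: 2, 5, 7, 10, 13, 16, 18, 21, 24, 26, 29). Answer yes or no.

Year 1169 AH is year 29 of its 30-year cycle; leap positions are 2, 5, 7, 10, 13, 16, 18, 21, 24, 26, 29, so it is a leap year (355 days).

yes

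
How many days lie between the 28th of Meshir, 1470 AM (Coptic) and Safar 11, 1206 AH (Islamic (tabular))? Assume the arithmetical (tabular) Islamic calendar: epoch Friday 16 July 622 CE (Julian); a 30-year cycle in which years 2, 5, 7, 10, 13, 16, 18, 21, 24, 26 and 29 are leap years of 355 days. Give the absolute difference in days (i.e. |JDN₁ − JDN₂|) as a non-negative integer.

13733

First date → JDN 2361759; second date → JDN 2375492.
The interval is |2361759 − 2375492| = 13733 days.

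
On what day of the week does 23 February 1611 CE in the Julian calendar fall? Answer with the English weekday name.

Saturday

This is JDN 2309529 (5 March 1611 Gregorian).
JDN 2309529 mod 7 = 5, and JDN 0 was a Monday, so this is a Saturday.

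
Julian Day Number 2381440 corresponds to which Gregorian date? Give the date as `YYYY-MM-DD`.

1808-01-23

JDN 2451545 is 1 Jan 2000; 2381440 is −70105 days from there.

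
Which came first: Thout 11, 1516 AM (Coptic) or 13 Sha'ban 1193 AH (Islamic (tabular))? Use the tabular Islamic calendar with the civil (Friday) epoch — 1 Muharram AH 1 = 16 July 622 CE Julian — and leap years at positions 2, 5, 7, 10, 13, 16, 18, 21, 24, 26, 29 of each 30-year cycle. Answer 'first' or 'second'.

second

The two dates have Julian Day Numbers 2378394 and 2371064 respectively.
Since 2371064 < 2378394, the second date comes first.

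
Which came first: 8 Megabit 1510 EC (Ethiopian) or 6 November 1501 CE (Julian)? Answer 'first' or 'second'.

second

First date → JDN 2275570; second date → JDN 2269608.
JDN 2269608 < JDN 2275570, so the second date is earlier.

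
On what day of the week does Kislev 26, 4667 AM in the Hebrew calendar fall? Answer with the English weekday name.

In the proleptic Gregorian calendar this is 20 December 906 (JDN 2052323).
Since JDN mod 7 = 0 (0 = Monday), the day is Monday.

Monday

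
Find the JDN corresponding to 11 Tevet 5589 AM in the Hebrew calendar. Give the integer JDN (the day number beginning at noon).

2389074

In the Gregorian calendar the same day is 17 December 1828.
JDN 2400001 is 17 November 1858 CE (Gregorian), MJD 0; the target day is −10927 days from there, so JDN = 2389074.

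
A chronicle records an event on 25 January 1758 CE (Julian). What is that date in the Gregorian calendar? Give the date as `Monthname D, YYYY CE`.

February 5, 1758 CE

For dates in this range the Gregorian date is 11 days ahead of the Julian.
25 January 1758 Julian + 11 days → 5 February 1758 Gregorian.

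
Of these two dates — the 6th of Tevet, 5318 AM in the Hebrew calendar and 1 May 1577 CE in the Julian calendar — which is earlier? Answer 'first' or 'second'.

first

Converting both to JDN: 2290083 vs 2297178; the smaller is the first.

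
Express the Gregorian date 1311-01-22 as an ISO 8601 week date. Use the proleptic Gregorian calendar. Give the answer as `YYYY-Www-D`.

1311-W04-4

The weekday is Thursday (ISO weekday 4).
That Thursday belongs to ISO week 4 of ISO year 1311.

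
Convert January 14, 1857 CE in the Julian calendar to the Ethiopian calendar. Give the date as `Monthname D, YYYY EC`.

Tir 19, 1849 EC

Both dates share Julian Day Number 2399341; in the Ethiopian calendar that is 19 Tir 1849 EC.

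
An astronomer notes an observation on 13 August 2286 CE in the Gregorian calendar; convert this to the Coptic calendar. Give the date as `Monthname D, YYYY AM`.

Both dates share Julian Day Number 2556229; in the Coptic calendar that is 5 Mesori 2002 AM.

Mesori 5, 2002 AM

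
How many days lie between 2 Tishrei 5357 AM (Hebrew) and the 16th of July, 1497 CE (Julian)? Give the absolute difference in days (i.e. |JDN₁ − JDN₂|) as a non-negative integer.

36220

JDN of the first date = 2304254.
JDN of the second date = 2268034.
|2268034 − 2304254| = 36220.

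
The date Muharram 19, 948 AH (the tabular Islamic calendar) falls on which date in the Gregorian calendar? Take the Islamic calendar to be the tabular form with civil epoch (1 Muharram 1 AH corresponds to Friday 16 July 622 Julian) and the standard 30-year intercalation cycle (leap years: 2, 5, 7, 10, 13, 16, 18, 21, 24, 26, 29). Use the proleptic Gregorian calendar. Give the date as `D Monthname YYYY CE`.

25 May 1541 CE

Both dates share Julian Day Number 2284043; in the Gregorian calendar that is 25 May 1541 CE.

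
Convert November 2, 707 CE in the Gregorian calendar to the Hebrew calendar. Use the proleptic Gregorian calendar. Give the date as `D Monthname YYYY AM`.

27 Cheshvan 4468 AM

Julian Day Number of the source date = 1979591.
Converting JDN 1979591 to the Hebrew calendar gives 27 Cheshvan 4468 AM.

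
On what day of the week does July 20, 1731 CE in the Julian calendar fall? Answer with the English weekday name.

Equivalently 31 July 1731 Gregorian, JDN 2353506.
JDN 2353506 mod 7 = 1, and JDN 0 was a Monday, so this is a Tuesday.

Tuesday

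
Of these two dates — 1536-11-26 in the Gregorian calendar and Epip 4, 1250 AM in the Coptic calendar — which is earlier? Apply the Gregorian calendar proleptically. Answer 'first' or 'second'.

First date → JDN 2282402; second date → JDN 2281530.
JDN 2281530 < JDN 2282402, so the second date is earlier.

second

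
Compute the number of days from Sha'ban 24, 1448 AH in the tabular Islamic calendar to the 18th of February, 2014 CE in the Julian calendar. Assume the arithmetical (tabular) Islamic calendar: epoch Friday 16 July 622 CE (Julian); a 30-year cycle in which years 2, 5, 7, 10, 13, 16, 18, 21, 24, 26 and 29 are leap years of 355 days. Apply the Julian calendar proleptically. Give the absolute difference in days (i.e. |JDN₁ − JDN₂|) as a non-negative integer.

4719

JDN of the first date = 2461439.
JDN of the second date = 2456720.
|2456720 − 2461439| = 4719.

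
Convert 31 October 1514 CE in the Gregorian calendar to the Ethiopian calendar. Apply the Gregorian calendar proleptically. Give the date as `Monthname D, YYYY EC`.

Tikimt 24, 1507 EC

Both dates share Julian Day Number 2274340; in the Ethiopian calendar that is 24 Tikimt 1507 EC.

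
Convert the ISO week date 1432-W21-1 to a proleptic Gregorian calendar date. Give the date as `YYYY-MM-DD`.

1432-05-21

ISO week 1 of 1432 is the week containing the first Thursday of 1432.
Week 21, day 1 (Monday) lands on 1432-05-21.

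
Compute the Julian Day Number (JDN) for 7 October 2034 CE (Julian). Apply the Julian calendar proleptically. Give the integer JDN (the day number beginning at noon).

2464256

Equivalently 20 October 2034 (Gregorian).
JDN 2451545 is 1 January 2000 CE (Gregorian); the target day is +12711 days from there, so JDN = 2464256.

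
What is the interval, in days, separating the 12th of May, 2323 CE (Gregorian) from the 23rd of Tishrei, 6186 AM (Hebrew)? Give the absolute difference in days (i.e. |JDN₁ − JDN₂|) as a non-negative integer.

First date → JDN 2569649; second date → JDN 2607051.
The interval is |2569649 − 2607051| = 37402 days.

37402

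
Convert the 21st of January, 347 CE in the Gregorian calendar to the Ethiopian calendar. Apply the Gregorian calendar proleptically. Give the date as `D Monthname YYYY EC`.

Julian Day Number of the source date = 1847819.
Converting JDN 1847819 to the Ethiopian calendar gives 25 Tir 339 EC.

25 Tir 339 EC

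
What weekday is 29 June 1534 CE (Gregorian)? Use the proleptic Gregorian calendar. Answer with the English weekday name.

Friday

JDN 2281521 mod 7 = 4, and JDN 0 was a Monday, so this is a Friday.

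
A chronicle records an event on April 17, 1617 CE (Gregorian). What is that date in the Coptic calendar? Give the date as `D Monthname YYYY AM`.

Both dates share Julian Day Number 2311764; in the Coptic calendar that is 12 Parmouti 1333 AM.

12 Parmouti 1333 AM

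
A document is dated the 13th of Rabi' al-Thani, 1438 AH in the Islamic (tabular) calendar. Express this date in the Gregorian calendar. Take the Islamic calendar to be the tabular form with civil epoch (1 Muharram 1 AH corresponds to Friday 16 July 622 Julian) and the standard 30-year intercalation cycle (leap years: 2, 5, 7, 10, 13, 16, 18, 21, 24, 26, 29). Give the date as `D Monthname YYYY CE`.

12 January 2017 CE

Julian Day Number of the source date = 2457766.
Converting JDN 2457766 to the Gregorian calendar gives 12 January 2017 CE.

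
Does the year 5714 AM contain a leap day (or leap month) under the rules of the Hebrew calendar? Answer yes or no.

Hebrew year 5714 is year 14 of its 19-year Metonic cycle; leap years are at positions 3, 6, 8, 11, 14, 17, 19, so it is a leap year (13 months).

yes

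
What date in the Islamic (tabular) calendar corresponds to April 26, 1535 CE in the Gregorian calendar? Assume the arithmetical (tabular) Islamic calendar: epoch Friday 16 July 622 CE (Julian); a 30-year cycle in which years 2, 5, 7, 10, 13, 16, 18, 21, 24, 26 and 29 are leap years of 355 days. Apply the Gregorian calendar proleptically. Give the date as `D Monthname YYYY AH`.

12 Shawwal 941 AH

Julian Day Number of the source date = 2281822.
Converting JDN 2281822 to the tabular Islamic calendar gives 12 Shawwal 941 AH.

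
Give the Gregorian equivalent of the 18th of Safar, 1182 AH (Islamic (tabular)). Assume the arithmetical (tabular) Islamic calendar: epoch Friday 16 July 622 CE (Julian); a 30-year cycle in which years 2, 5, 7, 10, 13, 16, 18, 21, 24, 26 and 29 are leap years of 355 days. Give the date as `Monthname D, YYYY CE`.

July 4, 1768 CE

Julian Day Number of the source date = 2366994.
Converting JDN 2366994 to the Gregorian calendar gives 4 July 1768 CE.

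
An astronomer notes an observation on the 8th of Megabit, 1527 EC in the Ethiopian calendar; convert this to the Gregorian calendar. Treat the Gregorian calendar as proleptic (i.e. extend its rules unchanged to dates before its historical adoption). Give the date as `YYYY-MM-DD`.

1535-03-14

Julian Day Number of the source date = 2281779.
Converting JDN 2281779 to the Gregorian calendar gives 14 March 1535 CE.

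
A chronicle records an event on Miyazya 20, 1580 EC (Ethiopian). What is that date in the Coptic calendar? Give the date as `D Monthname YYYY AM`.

20 Parmouti 1304 AM

The source date corresponds to 25 April 1588 in the Gregorian calendar (JDN 2301180).
That day falls on 20 Parmouti 1304 AM in the Coptic calendar.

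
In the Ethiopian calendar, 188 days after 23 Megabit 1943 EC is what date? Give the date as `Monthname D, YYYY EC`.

JDN of 23 Megabit 1943 EC = 2433738.
2433738 + 188 = 2433926.
JDN 2433926 in the Ethiopian calendar is Meskerem 25, 1944 EC.

Meskerem 25, 1944 EC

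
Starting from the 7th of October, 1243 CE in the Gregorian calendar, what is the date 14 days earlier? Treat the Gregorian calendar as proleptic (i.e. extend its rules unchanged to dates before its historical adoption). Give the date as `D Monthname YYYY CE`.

Counting 14 days back from JDN 2175336 reaches JDN 2175322, which is 23 September 1243 CE.

23 September 1243 CE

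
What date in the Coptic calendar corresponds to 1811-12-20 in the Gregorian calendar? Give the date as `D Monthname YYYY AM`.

11 Koiak 1528 AM

Both dates share Julian Day Number 2382867; in the Coptic calendar that is 11 Koiak 1528 AM.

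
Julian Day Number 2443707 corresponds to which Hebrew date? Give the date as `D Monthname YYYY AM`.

12 Tammuz 5738 AM

JDN 2443707 is 17 July 1978 in the Gregorian calendar.
In the Hebrew calendar that day is 12 Tammuz 5738 AM.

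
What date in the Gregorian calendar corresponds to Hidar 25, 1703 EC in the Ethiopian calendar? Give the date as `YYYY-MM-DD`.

1710-12-02

Both dates share Julian Day Number 2345960; in the Gregorian calendar that is 2 December 1710 CE.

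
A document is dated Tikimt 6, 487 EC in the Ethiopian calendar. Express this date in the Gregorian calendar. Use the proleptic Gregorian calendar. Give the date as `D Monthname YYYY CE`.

4 October 494 CE

Both dates share Julian Day Number 1901767; in the Gregorian calendar that is 4 October 494 CE.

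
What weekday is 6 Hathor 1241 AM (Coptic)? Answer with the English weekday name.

Equivalently 12 November 1524 Gregorian, JDN 2278005.
Since JDN mod 7 = 2 (0 = Monday), the day is Wednesday.

Wednesday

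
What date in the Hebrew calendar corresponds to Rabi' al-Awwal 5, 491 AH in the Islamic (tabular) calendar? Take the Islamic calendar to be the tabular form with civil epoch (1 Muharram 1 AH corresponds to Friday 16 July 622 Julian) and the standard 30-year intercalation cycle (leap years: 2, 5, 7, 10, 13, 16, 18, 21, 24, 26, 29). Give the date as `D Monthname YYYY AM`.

Both dates share Julian Day Number 2122143; in the Hebrew calendar that is 6 Adar 4858 AM.

6 Adar 4858 AM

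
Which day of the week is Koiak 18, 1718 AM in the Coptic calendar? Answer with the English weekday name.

Thursday

Equivalently 27 December 2001 Gregorian, JDN 2452271.
2452271 ≡ 3 (mod 7); counting from Monday = 0 gives Thursday.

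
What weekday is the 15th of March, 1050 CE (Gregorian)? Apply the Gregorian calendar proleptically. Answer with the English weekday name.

2104638 ≡ 4 (mod 7); counting from Monday = 0 gives Friday.

Friday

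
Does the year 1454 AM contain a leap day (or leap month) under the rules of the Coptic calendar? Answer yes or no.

1454 mod 4 = 2; in the Coptic calendar a year is leap when year mod 4 = 3, so it is a common year.

no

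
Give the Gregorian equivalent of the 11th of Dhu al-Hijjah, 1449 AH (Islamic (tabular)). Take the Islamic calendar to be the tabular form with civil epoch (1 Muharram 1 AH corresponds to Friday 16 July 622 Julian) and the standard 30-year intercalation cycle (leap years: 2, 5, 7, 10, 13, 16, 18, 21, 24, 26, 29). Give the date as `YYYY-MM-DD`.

Both dates share Julian Day Number 2461898; in the Gregorian calendar that is 6 May 2028 CE.

2028-05-06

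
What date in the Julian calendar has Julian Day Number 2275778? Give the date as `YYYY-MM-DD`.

The proleptic Gregorian equivalent of JDN 2275778 is 8 October 1518.
In the Julian calendar that day is 1518-09-28.

1518-09-28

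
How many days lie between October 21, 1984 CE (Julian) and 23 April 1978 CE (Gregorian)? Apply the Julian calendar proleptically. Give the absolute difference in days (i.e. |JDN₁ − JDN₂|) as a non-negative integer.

2386

First date → JDN 2446008; second date → JDN 2443622.
The interval is |2446008 − 2443622| = 2386 days.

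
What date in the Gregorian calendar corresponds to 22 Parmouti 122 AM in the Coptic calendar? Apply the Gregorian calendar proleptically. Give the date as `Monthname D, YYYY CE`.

Both dates share Julian Day Number 1869456; in the Gregorian calendar that is 18 April 406 CE.

April 18, 406 CE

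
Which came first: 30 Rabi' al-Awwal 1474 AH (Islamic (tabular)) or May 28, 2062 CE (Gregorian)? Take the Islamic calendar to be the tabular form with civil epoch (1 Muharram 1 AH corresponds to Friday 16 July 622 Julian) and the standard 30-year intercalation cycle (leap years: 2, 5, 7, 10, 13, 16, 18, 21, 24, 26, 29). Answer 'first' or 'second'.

first

First date → JDN 2470510; second date → JDN 2474338.
JDN 2470510 < JDN 2474338, so the first date is earlier.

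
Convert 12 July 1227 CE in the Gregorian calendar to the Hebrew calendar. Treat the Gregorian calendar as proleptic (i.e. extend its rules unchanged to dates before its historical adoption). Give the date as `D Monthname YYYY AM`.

Both dates share Julian Day Number 2169405; in the Hebrew calendar that is 19 Tammuz 4987 AM.

19 Tammuz 4987 AM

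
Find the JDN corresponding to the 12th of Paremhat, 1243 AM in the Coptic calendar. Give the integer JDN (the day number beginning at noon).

Equivalently 18 March 1527 (proleptic Gregorian).
JDN 2299161 is 15 October 1582 CE (Gregorian); the target day is −20300 days from there, so JDN = 2278861.

2278861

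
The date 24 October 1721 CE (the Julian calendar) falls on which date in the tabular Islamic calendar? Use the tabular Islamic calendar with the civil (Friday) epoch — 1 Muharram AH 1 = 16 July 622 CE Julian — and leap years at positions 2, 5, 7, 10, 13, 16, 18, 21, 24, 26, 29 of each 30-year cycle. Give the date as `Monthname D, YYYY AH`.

The source date corresponds to 4 November 1721 in the Gregorian calendar (JDN 2349950).
That day falls on 14 Muharram 1134 AH in the tabular Islamic calendar.

Muharram 14, 1134 AH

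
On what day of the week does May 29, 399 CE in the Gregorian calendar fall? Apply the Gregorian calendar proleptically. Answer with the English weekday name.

Saturday

Since JDN mod 7 = 5 (0 = Monday), the day is Saturday.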